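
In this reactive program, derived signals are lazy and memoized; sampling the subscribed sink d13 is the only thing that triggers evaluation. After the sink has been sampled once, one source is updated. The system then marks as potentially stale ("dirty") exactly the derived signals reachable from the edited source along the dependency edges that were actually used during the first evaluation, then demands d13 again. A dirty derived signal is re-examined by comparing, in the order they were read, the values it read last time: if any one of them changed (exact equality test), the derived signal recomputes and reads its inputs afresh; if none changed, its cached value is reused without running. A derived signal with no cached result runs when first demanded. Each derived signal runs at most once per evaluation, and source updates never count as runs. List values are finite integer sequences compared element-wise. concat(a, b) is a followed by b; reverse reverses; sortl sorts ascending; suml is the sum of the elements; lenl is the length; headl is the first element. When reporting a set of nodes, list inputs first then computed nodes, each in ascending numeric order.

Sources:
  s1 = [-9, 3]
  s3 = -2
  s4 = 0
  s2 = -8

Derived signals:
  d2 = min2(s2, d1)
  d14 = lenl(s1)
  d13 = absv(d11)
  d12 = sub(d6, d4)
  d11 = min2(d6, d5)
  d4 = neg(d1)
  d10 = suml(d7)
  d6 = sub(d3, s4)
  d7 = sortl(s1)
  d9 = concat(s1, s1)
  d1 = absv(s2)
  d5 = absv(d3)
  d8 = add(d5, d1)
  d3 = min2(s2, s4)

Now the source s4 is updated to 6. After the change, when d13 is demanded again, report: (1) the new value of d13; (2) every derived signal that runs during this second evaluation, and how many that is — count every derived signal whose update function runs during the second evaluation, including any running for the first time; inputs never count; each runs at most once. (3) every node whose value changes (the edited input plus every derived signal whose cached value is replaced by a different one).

First demand of the output computes:
  d3 = min2(-8, 0) = -8
  d5 = absv(-8) = 8
  d6 = sub(-8, 0) = -8
  d11 = min2(-8, 8) = -8
  d13 = absv(-8) = 8

After the edit, cleaning proceeds:
  d3: a read changed (s4 0->6) — executes, giving -8 — identical to its old value.
  d5: dirty, but its reads are unchanged (d3 unchanged); cached 8 stands.
  d6: a read changed (s4 0->6) — executes, giving -14.
  d11: a read changed (d6 -8->-14) — executes, giving -14.
  d13: a read changed (d11 -8->-14) — executes, giving 14.

Note where the cutoff bites: d5 is checked, finds nothing changed, and keeps its cache.

Demanding d13 again yields 14.
4 derived signals run: d3, d6, d11, d13.
The nodes whose values change: s4, d6, d11, d13.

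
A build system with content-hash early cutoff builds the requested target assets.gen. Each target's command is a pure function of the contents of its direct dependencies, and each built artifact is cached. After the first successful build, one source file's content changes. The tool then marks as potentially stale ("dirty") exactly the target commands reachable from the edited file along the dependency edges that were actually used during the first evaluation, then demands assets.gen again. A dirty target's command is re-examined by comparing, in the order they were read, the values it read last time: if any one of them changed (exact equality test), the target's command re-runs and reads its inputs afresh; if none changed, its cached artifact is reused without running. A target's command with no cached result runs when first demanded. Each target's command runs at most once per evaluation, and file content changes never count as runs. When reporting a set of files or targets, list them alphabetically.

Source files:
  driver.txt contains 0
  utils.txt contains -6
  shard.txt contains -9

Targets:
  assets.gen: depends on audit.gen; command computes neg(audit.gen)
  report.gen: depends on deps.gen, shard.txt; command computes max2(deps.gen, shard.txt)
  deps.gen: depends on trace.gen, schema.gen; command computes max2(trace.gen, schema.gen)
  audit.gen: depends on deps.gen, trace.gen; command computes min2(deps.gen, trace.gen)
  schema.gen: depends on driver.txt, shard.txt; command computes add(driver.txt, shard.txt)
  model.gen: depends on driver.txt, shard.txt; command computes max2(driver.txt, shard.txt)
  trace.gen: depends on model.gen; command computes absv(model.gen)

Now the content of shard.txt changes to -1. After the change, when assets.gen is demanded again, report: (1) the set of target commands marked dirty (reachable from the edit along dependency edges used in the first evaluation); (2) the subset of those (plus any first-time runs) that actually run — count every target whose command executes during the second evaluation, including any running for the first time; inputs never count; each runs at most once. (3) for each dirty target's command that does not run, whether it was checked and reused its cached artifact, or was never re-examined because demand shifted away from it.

First evaluation (everything demanded from the output):
  model.gen = max2(0, -9) = 0
  schema.gen = add(0, -9) = -9
  trace.gen = absv(0) = 0
  deps.gen = max2(0, -9) = 0
  audit.gen = min2(0, 0) = 0
  assets.gen = neg(0) = 0

Propagation after the edit:
  model.gen: runs — shard.txt -9->-1; result 0 (same value as before).
  schema.gen: runs — shard.txt -9->-1; result -1.
  trace.gen: checked — values it read are unchanged (model.gen unchanged); reused cached 0 without running.
  deps.gen: runs — schema.gen -9->-1; result 0 (same value as before).
  audit.gen: checked — values it read are unchanged (deps.gen unchanged, trace.gen unchanged); reused cached 0 without running.
  assets.gen: checked — values it read are unchanged (audit.gen unchanged); reused cached 0 without running.

Key observation: the cutoff stops propagation at trace.gen — its inputs' values are unchanged, so it reuses its cache.

Marked dirty: assets.gen, audit.gen, deps.gen, model.gen, schema.gen, trace.gen.
Target commands that run: deps.gen, model.gen, schema.gen — 3 in total.
Checked but reused from cache: assets.gen, audit.gen, trace.gen.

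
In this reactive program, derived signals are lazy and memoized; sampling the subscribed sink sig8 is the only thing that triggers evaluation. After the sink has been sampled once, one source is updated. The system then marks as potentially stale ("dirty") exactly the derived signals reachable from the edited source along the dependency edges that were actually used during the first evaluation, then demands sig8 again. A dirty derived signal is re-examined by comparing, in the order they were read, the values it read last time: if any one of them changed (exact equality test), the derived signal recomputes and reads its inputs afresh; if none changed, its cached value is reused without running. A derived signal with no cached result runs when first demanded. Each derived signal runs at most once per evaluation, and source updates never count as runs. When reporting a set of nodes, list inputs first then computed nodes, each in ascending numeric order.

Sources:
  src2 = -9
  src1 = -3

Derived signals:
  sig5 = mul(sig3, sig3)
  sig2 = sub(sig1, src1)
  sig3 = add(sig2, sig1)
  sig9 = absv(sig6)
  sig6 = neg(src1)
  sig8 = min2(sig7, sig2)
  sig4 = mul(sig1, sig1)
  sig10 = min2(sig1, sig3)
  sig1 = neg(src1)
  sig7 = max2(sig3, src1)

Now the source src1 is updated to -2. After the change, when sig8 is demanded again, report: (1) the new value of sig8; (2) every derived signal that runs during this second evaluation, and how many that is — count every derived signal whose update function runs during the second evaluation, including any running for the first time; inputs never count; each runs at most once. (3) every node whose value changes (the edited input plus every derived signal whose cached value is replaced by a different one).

First demand of the output computes:
  sig1 = neg(-3) = 3
  sig2 = sub(3, -3) = 6
  sig3 = add(6, 3) = 9
  sig7 = max2(9, -3) = 9
  sig8 = min2(9, 6) = 6

After the edit, cleaning proceeds:
  sig1: a read changed (src1 -3->-2) — executes, giving 2.
  sig2: a read changed (sig1 3->2; src1 -3->-2) — executes, giving 4.
  sig3: a read changed (sig2 6->4; sig1 3->2) — executes, giving 6.
  sig7: a read changed (sig3 9->6; src1 -3->-2) — executes, giving 6.
  sig8: a read changed (sig7 9->6; sig2 6->4) — executes, giving 4.

Demanding sig8 again yields 4.
5 derived signals run: sig1, sig2, sig3, sig7, sig8.
The nodes whose values change: src1, sig1, sig2, sig3, sig7, sig8.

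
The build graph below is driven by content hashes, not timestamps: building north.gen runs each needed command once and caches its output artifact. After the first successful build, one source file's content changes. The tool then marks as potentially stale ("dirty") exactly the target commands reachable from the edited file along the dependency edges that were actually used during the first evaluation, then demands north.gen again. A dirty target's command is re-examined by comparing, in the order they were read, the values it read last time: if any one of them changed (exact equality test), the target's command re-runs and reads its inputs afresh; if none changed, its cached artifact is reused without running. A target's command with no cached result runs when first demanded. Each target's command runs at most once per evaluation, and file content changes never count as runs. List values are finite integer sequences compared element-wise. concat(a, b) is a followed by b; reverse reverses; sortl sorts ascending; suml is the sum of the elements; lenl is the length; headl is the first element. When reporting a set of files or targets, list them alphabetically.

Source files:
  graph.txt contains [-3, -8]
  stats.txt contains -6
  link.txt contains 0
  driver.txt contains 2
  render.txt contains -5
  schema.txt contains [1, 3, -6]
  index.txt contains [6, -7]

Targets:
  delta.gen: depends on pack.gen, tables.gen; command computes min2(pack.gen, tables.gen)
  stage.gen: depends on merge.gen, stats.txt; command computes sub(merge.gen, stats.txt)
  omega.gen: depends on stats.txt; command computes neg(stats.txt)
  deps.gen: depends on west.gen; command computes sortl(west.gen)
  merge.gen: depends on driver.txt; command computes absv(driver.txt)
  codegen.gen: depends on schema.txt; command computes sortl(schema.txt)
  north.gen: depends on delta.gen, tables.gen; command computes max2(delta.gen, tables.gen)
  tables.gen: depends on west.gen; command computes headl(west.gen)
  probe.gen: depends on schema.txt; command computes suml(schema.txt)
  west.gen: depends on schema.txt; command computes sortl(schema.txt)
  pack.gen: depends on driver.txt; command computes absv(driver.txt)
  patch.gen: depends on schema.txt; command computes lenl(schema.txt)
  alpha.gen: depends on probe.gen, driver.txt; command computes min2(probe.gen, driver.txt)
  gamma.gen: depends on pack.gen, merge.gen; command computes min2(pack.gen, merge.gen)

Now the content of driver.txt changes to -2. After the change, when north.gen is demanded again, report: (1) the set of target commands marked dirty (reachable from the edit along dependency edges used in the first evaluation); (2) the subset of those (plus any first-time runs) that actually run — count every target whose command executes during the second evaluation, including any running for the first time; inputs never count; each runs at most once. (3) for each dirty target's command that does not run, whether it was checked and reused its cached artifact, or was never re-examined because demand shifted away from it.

Initial pass — values computed on the first demand:
  pack.gen = absv(2) = 2
  west.gen = sortl([1, 3, -6]) = [-6, 1, 3]
  tables.gen = headl([-6, 1, 3]) = -6
  delta.gen = min2(2, -6) = -6
  north.gen = max2(-6, -6) = -6

Second demand — change propagation:
  pack.gen: re-runs because driver.txt 2->-2; new result 2 (unchanged).
  delta.gen: re-examined; everything it read last time is the same (pack.gen unchanged, tables.gen unchanged) — cache -6 kept, no run.
  north.gen: re-examined; everything it read last time is the same (delta.gen unchanged, tables.gen unchanged) — cache -6 kept, no run.

The important point: pack.gen recomputes to an identical value, and the output ends up unchanged.

Dirty set: delta.gen, north.gen, pack.gen.
Run set: pack.gen (1 run).
Re-examined without running (cache reused): delta.gen, north.gen.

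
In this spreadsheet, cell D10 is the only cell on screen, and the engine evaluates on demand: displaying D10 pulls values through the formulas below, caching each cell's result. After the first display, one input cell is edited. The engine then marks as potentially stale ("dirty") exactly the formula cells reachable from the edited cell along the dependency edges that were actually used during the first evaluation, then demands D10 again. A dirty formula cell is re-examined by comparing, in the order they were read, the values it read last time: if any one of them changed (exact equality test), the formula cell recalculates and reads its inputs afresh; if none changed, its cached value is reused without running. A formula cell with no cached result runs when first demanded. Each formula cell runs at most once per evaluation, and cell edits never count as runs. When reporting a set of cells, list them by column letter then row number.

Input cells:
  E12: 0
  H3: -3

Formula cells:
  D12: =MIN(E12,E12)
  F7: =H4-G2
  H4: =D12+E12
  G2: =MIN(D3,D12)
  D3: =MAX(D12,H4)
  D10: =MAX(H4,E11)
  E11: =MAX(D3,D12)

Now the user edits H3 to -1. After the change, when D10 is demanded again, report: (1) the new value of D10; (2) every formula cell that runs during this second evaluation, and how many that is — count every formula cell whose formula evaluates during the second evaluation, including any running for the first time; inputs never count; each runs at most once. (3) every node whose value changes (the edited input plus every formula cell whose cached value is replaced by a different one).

Initial pass — values computed on the first demand:
  D12 = MIN(0, 0) = 0
  H4 = 0 + 0 = 0
  D3 = MAX(0, 0) = 0
  E11 = MAX(0, 0) = 0
  D10 = MAX(0, 0) = 0

Second demand — change propagation:
  no demanded computation ever read H3, so the edit dirties nothing and nothing runs.

The important point: nothing the output needs ever reads H3, so the edit is invisible to it.

D10 now evaluates to 0.
Run set: none (0 run).
Changed values: H3.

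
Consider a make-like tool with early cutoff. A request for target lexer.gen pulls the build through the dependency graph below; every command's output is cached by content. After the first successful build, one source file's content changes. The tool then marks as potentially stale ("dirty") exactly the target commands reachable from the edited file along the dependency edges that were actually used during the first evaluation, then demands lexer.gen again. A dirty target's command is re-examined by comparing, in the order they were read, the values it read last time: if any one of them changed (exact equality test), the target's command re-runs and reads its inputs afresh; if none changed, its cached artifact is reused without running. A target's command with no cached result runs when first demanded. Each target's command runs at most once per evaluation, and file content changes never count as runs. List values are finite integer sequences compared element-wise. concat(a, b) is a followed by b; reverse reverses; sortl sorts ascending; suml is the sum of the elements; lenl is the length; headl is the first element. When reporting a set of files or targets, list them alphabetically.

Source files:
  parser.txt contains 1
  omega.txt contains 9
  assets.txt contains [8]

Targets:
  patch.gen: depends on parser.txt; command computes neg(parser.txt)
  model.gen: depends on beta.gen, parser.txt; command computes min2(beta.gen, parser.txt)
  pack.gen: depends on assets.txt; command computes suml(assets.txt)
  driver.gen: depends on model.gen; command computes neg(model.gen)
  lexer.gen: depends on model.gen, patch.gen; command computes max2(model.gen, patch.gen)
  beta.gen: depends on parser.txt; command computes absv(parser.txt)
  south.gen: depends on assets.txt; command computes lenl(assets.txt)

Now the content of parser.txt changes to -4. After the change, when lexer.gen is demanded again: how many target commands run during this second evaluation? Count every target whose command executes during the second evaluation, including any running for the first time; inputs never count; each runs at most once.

First demand of the output computes:
  beta.gen = absv(1) = 1
  model.gen = min2(1, 1) = 1
  patch.gen = neg(1) = -1
  lexer.gen = max2(1, -1) = 1

After the edit, cleaning proceeds:
  beta.gen: a read changed (parser.txt 1->-4) — executes, giving 4.
  model.gen: a read changed (beta.gen 1->4; parser.txt 1->-4) — executes, giving -4.
  patch.gen: a read changed (parser.txt 1->-4) — executes, giving 4.
  lexer.gen: a read changed (model.gen 1->-4; patch.gen -1->4) — executes, giving 4.

4 target commands run: beta.gen, lexer.gen, model.gen, patch.gen.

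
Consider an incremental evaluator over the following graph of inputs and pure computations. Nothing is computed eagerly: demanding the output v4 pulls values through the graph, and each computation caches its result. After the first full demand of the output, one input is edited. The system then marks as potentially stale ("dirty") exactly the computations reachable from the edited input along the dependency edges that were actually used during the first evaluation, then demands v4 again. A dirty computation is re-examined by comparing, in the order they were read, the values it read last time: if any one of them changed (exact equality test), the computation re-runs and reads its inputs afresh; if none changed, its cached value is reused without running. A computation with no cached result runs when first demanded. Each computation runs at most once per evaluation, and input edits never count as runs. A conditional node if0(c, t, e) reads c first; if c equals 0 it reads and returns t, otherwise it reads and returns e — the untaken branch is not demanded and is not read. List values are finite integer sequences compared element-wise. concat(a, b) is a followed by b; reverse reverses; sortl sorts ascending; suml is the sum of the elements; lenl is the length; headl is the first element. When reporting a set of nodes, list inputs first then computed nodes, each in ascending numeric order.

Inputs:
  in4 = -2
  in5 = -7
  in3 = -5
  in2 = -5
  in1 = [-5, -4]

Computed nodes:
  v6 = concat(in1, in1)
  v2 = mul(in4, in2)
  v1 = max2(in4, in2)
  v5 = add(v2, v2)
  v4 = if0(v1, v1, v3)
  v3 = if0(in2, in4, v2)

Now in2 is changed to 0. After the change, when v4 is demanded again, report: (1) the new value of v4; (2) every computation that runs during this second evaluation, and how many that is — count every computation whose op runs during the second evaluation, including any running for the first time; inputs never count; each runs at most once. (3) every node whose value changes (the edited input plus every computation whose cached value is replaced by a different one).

Initial pass — values computed on the first demand:
  v1 = max2(-2, -5) = -2
  v2 = mul(-2, -5) = 10
  v3 = if0(in2=-5 -> else branch v2) = 10
  v4 = if0(v1=-2 -> else branch v3) = 10

Second demand — change propagation:
  v1: re-runs because in2 -5->0; new result 0.
  v2: dirty yet unreached — the second evaluation never asks for it.
  v3: dirty yet unreached — the second evaluation never asks for it.
  v4: re-runs because v1 -2->0; new result 0.

The important point: the flipped condition redirects demand; v2, v3 are left stale, never re-checked.

v4 now evaluates to 0.
Run set: v1, v4 (2 run).
Changed values: in2, v1, v4.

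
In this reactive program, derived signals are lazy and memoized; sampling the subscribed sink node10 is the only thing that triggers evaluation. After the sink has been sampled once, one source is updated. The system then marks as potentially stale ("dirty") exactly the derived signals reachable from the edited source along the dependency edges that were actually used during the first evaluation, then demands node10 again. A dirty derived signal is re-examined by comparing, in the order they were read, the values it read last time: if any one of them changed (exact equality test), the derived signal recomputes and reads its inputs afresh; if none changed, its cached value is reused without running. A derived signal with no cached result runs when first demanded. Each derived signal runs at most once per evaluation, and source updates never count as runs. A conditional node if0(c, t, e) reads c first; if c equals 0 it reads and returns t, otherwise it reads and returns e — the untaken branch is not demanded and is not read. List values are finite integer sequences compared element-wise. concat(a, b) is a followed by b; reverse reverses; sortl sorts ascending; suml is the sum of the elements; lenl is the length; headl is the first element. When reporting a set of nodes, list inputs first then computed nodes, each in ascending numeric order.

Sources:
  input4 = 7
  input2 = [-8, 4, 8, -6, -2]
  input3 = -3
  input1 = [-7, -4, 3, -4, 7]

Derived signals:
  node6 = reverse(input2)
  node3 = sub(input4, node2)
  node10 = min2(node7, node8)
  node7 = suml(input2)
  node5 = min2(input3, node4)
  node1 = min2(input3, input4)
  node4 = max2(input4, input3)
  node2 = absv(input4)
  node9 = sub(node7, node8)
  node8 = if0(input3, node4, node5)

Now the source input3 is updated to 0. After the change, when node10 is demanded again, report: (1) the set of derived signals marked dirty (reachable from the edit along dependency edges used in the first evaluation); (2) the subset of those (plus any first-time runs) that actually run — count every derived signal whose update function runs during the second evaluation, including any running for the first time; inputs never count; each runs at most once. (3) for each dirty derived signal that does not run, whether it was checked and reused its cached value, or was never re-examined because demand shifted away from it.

First demand of the output computes:
  node4 = max2(7, -3) = 7
  node5 = min2(-3, 7) = -3
  node7 = suml([-8, 4, 8, -6, -2]) = -4
  node8 = if0(input3=-3 -> else branch node5) = -3
  node10 = min2(-4, -3) = -4

After the edit, cleaning proceeds:
  node4: a read changed (input3 -3->0) — executes, giving 7 — identical to its old value.
  node5: stays stale; no demand reaches it after the flip.
  node8: a read changed (input3 -3->0) — executes, giving 7.
  node10: a read changed (node8 -3->7) — executes, giving -4 — identical to its old value.

Note the branch switch — demand abandons node5, which is never re-examined.

The edit dirties: node4, node5, node8, node10.
3 derived signals run: node4, node8, node10.
Unvisited dirty nodes (no longer demanded): node5.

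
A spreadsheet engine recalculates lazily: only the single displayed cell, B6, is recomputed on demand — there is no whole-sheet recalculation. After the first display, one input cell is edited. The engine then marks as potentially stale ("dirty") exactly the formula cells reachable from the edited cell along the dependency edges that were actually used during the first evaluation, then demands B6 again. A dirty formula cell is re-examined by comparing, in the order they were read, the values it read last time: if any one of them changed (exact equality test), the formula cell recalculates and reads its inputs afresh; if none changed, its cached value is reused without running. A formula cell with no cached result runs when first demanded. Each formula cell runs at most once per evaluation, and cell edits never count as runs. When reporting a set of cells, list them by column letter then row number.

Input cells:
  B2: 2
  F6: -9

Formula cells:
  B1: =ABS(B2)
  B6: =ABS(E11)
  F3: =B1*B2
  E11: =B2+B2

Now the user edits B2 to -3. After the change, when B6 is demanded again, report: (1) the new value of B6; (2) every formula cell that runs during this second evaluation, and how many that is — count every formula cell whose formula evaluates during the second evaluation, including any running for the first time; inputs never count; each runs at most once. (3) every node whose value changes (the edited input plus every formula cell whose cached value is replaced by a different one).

First evaluation (everything demanded from the output):
  E11 = 2 + 2 = 4
  B6 = ABS(4) = 4

Propagation after the edit:
  E11: runs — B2 2->-3; B2 2->-3; result -6.
  B6: runs — E11 4->-6; result 6.

New value of B6: 6.
Formula cells that run: B6, E11 — 2 in total.
Values that change: B2, B6, E11.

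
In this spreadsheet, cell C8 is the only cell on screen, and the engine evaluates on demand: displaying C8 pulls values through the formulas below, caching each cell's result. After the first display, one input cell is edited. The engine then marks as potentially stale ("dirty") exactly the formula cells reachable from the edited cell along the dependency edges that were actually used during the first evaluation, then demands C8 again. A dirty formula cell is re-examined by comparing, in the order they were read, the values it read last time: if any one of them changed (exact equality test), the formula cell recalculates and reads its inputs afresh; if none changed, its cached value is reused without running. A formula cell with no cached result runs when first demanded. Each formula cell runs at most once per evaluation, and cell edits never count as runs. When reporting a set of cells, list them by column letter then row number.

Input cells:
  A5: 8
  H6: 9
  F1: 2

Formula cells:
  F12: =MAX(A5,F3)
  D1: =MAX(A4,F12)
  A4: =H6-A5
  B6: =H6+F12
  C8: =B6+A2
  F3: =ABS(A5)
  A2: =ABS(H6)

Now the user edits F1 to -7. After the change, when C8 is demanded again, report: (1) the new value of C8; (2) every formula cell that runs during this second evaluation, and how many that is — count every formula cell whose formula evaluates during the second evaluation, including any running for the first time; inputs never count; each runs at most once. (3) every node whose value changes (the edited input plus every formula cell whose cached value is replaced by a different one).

C8 now evaluates to 26.
Run set: none (0 run).
Changed values: F1.
The important point: nothing the output needs ever reads F1, so the edit is invisible to it.

Initial pass — values computed on the first demand:
  A2 = ABS(9) = 9
  F3 = ABS(8) = 8
  F12 = MAX(8, 8) = 8
  B6 = 9 + 8 = 17
  C8 = 17 + 9 = 26

Second demand — change propagation:
  no demanded computation ever read F1, so the edit dirties nothing and nothing runs.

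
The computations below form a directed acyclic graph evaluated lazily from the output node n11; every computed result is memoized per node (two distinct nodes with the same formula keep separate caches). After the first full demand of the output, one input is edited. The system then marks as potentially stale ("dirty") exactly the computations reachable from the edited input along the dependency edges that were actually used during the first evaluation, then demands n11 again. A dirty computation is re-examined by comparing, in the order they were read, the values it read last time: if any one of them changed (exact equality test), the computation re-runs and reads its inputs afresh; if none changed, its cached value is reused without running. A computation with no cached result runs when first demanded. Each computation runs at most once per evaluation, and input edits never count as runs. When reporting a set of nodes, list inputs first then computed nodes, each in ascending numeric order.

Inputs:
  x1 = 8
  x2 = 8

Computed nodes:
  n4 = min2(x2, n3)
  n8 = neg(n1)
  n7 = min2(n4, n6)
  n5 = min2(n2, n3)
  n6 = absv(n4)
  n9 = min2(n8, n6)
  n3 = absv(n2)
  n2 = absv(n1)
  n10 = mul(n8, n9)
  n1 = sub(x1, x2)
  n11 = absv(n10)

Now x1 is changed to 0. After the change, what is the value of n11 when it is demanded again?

Demanding n11 again yields 64.

First demand of the output computes:
  n1 = sub(8, 8) = 0
  n2 = absv(0) = 0
  n3 = absv(0) = 0
  n4 = min2(8, 0) = 0
  n6 = absv(0) = 0
  n8 = neg(0) = 0
  n9 = min2(0, 0) = 0
  n10 = mul(0, 0) = 0
  n11 = absv(0) = 0

After the edit, cleaning proceeds:
  n1: a read changed (x1 8->0) — executes, giving -8.
  n2: a read changed (n1 0->-8) — executes, giving 8.
  n3: a read changed (n2 0->8) — executes, giving 8.
  n4: a read changed (n3 0->8) — executes, giving 8.
  n6: a read changed (n4 0->8) — executes, giving 8.
  n8: a read changed (n1 0->-8) — executes, giving 8.
  n9: a read changed (n8 0->8; n6 0->8) — executes, giving 8.
  n10: a read changed (n8 0->8; n9 0->8) — executes, giving 64.
  n11: a read changed (n10 0->64) — executes, giving 64.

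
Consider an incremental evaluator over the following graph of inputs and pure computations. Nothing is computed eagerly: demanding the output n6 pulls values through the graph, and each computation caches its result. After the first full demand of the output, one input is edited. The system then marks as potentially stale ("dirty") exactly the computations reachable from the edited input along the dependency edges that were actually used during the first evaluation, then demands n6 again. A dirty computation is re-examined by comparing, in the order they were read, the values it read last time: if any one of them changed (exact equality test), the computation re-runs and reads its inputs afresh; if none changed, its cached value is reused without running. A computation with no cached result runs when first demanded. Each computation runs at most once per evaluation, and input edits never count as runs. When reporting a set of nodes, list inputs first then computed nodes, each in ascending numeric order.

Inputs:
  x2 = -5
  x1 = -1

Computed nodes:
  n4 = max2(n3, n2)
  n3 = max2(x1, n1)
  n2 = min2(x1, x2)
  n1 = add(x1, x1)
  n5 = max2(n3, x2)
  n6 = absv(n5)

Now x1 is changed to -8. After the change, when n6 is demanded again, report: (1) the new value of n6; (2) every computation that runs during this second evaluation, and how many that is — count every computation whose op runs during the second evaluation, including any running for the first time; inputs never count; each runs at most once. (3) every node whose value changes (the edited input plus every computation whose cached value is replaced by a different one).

n6 now evaluates to 5.
Run set: n1, n3, n5, n6 (4 run).
Changed values: x1, n1, n3, n5, n6.

Initial pass — values computed on the first demand:
  n1 = add(-1, -1) = -2
  n3 = max2(-1, -2) = -1
  n5 = max2(-1, -5) = -1
  n6 = absv(-1) = 1

Second demand — change propagation:
  n1: re-runs because x1 -1->-8; x1 -1->-8; new result -16.
  n3: re-runs because x1 -1->-8; n1 -2->-16; new result -8.
  n5: re-runs because n3 -1->-8; new result -5.
  n6: re-runs because n5 -1->-5; new result 5.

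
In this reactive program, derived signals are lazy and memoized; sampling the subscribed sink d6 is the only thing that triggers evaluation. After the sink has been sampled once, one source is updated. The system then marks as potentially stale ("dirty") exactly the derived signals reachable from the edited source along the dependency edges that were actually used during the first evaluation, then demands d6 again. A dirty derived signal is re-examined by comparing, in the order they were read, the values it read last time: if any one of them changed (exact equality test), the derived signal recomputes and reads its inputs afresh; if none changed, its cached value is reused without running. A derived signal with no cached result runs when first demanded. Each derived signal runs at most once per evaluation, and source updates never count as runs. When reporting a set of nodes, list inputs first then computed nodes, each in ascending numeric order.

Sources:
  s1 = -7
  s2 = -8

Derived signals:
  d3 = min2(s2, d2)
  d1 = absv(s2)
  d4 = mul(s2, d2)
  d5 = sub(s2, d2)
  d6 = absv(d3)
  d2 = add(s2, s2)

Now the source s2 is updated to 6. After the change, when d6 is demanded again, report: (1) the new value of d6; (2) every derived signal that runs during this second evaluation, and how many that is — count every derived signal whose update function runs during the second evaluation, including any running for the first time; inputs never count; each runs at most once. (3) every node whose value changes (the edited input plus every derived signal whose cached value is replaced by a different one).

Demanding d6 again yields 6.
3 derived signals run: d2, d3, d6.
The nodes whose values change: s2, d2, d3, d6.

First demand of the output computes:
  d2 = add(-8, -8) = -16
  d3 = min2(-8, -16) = -16
  d6 = absv(-16) = 16

After the edit, cleaning proceeds:
  d2: a read changed (s2 -8->6; s2 -8->6) — executes, giving 12.
  d3: a read changed (s2 -8->6; d2 -16->12) — executes, giving 6.
  d6: a read changed (d3 -16->6) — executes, giving 6.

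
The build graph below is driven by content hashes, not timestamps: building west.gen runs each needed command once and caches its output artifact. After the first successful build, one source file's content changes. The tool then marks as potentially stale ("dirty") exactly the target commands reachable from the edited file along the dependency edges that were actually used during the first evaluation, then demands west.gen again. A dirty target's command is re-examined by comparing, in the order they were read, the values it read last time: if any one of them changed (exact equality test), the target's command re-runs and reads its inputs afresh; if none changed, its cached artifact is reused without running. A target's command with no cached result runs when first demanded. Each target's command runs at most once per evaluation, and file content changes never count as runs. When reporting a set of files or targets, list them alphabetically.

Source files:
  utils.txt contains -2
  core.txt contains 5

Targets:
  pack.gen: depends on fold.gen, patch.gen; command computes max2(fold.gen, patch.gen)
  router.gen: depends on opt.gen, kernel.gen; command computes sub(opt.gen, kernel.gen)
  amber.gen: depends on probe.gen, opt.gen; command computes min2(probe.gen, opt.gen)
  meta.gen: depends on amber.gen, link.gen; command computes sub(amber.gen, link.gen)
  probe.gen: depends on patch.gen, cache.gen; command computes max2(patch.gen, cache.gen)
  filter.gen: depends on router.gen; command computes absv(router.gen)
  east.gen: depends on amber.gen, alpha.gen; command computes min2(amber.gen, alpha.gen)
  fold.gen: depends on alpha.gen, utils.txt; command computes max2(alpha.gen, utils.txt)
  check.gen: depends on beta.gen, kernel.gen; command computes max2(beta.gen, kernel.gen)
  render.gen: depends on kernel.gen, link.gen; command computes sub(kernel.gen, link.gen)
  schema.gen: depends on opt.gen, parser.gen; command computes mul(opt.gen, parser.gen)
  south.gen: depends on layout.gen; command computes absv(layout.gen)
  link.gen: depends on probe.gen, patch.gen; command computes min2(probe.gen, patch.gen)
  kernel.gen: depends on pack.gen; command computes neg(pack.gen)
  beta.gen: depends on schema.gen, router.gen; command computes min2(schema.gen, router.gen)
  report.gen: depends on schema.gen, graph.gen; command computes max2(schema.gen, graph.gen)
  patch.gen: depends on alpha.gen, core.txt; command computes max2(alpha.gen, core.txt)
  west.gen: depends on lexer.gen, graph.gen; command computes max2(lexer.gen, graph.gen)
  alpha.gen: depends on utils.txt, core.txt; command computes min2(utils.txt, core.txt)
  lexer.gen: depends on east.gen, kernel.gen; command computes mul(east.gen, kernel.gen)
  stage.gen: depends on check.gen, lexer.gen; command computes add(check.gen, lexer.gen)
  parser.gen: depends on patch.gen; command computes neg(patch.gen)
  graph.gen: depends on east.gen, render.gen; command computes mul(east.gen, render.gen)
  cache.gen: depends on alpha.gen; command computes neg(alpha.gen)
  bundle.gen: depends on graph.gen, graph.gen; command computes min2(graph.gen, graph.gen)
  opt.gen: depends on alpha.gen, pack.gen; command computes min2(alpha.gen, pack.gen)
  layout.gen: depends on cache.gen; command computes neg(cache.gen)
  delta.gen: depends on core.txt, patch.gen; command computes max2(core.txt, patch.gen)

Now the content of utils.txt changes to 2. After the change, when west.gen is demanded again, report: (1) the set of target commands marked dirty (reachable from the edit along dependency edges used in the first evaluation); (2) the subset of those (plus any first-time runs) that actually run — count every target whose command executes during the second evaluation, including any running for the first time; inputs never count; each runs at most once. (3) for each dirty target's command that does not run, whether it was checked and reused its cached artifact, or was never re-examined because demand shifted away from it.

Dirty set: alpha.gen, amber.gen, cache.gen, east.gen, fold.gen, graph.gen, kernel.gen, lexer.gen, link.gen, opt.gen, pack.gen, patch.gen, probe.gen, render.gen, west.gen.
Run set: alpha.gen, amber.gen, cache.gen, east.gen, fold.gen, graph.gen, lexer.gen, opt.gen, pack.gen, patch.gen, probe.gen, west.gen (12 run).
Re-examined without running (cache reused): kernel.gen, link.gen, render.gen.
The important point: at kernel.gen every value read last time is unchanged, so the dirty flag clears without a run.

Initial pass — values computed on the first demand:
  alpha.gen = min2(-2, 5) = -2
  cache.gen = neg(-2) = 2
  fold.gen = max2(-2, -2) = -2
  patch.gen = max2(-2, 5) = 5
  pack.gen = max2(-2, 5) = 5
  kernel.gen = neg(5) = -5
  opt.gen = min2(-2, 5) = -2
  probe.gen = max2(5, 2) = 5
  amber.gen = min2(5, -2) = -2
  east.gen = min2(-2, -2) = -2
  lexer.gen = mul(-2, -5) = 10
  link.gen = min2(5, 5) = 5
  render.gen = sub(-5, 5) = -10
  graph.gen = mul(-2, -10) = 20
  west.gen = max2(10, 20) = 20

Second demand — change propagation:
  alpha.gen: re-runs because utils.txt -2->2; new result 2.
  cache.gen: re-runs because alpha.gen -2->2; new result -2.
  fold.gen: re-runs because alpha.gen -2->2; utils.txt -2->2; new result 2.
  patch.gen: re-runs because alpha.gen -2->2; new result 5 (unchanged).
  pack.gen: re-runs because fold.gen -2->2; new result 5 (unchanged).
  kernel.gen: re-examined; everything it read last time is the same (pack.gen unchanged) — cache -5 kept, no run.
  opt.gen: re-runs because alpha.gen -2->2; new result 2.
  probe.gen: re-runs because cache.gen 2->-2; new result 5 (unchanged).
  amber.gen: re-runs because opt.gen -2->2; new result 2.
  east.gen: re-runs because amber.gen -2->2; alpha.gen -2->2; new result 2.
  lexer.gen: re-runs because east.gen -2->2; new result -10.
  link.gen: re-examined; everything it read last time is the same (probe.gen unchanged, patch.gen unchanged) — cache 5 kept, no run.
  render.gen: re-examined; everything it read last time is the same (kernel.gen unchanged, link.gen unchanged) — cache -10 kept, no run.
  graph.gen: re-runs because east.gen -2->2; new result -20.
  west.gen: re-runs because lexer.gen 10->-10; graph.gen 20->-20; new result -10.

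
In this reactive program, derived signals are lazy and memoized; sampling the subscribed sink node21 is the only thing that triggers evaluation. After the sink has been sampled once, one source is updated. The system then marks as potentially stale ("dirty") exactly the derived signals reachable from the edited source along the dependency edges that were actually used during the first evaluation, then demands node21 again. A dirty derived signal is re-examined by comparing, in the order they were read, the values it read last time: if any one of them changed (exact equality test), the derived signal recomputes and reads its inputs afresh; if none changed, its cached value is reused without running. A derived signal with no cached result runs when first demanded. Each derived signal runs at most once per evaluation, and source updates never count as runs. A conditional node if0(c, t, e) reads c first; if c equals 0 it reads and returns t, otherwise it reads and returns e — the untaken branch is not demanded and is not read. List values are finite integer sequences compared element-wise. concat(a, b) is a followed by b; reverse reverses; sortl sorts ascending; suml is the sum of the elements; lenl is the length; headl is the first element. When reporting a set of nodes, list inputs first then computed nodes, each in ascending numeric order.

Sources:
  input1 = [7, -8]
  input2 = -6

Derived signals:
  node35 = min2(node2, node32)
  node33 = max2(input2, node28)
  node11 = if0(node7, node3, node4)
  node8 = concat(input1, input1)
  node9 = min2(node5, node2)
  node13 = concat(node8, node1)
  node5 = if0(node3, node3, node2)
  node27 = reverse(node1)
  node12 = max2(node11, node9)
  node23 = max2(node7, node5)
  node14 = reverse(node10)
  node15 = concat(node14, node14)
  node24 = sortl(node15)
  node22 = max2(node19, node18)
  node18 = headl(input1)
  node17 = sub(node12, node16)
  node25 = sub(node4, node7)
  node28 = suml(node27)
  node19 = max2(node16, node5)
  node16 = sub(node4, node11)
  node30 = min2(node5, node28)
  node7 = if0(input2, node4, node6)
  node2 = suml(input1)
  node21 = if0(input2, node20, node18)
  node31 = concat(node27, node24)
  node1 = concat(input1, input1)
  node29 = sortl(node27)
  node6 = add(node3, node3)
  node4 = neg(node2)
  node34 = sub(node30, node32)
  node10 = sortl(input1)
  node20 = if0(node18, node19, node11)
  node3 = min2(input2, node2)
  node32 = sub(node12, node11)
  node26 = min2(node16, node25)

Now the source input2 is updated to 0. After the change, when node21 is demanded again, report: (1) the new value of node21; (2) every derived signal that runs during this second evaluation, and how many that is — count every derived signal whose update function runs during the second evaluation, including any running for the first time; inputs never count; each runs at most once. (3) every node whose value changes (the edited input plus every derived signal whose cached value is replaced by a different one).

First demand of the output computes:
  node18 = headl([7, -8]) = 7
  node21 = if0(input2=-6 -> else branch node18) = 7

After the edit, cleaning proceeds:
  node2: had never run; runs now, result -1.
  node4: had never run; runs now, result 1.
  node7: had never run; runs now, result 1.
  node11: had never run; runs now, result 1.
  node20: had never run; runs now, result 1.
  node21: a read changed (input2 -6->0) — executes, giving 1.

Note the branch switch — node2, node4, node7, node11, node20 had no cache and run now for the first time.

Demanding node21 again yields 1.
6 derived signals run: node2, node4, node7, node11, node20, node21.
The nodes whose values change: input2, node21.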